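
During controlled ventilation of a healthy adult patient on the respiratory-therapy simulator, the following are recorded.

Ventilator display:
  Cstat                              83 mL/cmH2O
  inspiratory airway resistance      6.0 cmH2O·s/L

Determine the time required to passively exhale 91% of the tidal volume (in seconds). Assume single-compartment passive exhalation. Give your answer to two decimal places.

τ = R × C = 6.0 × 83 mL/cmH2O = 6.0 × 0.083 L/cmH2O = 0.498 s.
Exhaled fraction f = 1 − e^(−t/τ) → t = −τ·ln(1 − f) = −0.498·ln(0.09) = 1.199 s.

1.20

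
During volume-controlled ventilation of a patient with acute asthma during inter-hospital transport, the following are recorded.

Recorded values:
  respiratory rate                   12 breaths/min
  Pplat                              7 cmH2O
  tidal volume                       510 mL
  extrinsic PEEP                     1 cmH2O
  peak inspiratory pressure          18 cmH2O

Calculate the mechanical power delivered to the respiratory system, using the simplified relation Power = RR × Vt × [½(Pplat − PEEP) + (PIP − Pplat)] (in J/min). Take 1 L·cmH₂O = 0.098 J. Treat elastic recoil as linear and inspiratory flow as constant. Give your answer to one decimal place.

8.4

Per-breath work = Vt × [½(Pplat−PEEP) + (PIP−Pplat)] = 0.510 × [0.5×6.0 + 11.0] = 0.510 × 14.0 = 7.14 L·cmH2O.
Power = 12 × 7.14 = 85.68 L·cmH2O/min.
× 0.098 J/(L·cmH2O) → 8.397 J/min.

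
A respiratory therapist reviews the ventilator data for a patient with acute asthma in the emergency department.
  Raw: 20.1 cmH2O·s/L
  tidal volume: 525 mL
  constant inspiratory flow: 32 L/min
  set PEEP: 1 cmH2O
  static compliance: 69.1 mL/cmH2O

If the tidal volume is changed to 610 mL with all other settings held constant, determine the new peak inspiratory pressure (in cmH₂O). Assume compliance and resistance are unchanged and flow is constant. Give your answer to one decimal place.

20.5

Flow: 32 L/min ÷ 60 = 0.5333 L/s.
PIP = Vt/C + R·V̇ + PEEP (constant-flow equation of motion).
Only the elastic term changes: ΔPIP = ΔVt / C = (610 − 525) / 69.1 = 1.23 cmH2O.
Original PIP = 525/69.1 + 20.1×0.5333 + 1 = 19.317 cmH2O; new PIP = 19.317 + (1.23) = 20.547 cmH2O.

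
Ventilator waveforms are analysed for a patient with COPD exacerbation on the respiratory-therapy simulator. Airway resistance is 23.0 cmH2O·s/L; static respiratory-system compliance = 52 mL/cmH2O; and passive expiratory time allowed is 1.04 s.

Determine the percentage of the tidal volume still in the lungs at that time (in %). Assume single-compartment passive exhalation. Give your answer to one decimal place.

41.9

τ = R × C = 23.0 × 52 mL/cmH2O = 23.0 × 0.052 L/cmH2O = 1.196 s.
Passive exhalation: V(t)/V₀ = e^(−t/τ) = e^(−1.04/1.196) = 0.4191.
Fraction remaining = 0.4191 → 41.91%.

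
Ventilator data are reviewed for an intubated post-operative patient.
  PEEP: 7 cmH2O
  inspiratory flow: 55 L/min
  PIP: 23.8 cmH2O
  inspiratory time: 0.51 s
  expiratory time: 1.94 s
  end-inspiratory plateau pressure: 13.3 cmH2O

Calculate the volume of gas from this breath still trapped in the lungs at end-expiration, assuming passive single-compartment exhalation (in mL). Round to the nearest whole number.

Flow: 55 L/min ÷ 60 = 0.9167 L/s.
Vt = flow × Ti = 0.9167 L/s × 0.51 s × 1000 mL/L = 467.52 mL.
R = (PIP − Pplat)/V̇ = (23.8 − 13.3) / 0.9167 = 10.5/0.9167 = 11.454 cmH2O·s/L.
C = Vt/(Pplat − PEEP) = 467.52 / (13.3 − 7) = 467.52/6.3 = 74.21 mL/cmH2O.
τ = R × C = 11.454 × 0.07421 L/cmH2O = 0.85 s.
Fraction remaining = e^(−Te/τ) = e^(−1.94/0.85) = 0.102.
Trapped volume = 467.52 × 0.102 = 47.687 mL.

48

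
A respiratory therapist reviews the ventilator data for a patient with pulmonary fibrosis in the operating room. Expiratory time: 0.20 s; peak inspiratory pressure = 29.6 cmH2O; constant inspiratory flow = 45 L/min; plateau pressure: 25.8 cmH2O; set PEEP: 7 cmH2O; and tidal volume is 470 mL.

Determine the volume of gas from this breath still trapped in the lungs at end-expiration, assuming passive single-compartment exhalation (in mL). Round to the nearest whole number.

Flow: 45 L/min ÷ 60 = 0.75 L/s.
R = (PIP − Pplat)/V̇ = (29.6 − 25.8) / 0.75 = 3.8/0.75 = 5.067 cmH2O·s/L.
C = Vt/(Pplat − PEEP) = 470.0 / (25.8 − 7) = 470.0/18.8 = 25.0 mL/cmH2O.
τ = R × C = 5.067 × 0.025 L/cmH2O = 0.1267 s.
Fraction remaining = e^(−Te/τ) = e^(−0.20/0.1267) = 0.2063.
Trapped volume = 470.0 × 0.2063 = 96.961 mL.

97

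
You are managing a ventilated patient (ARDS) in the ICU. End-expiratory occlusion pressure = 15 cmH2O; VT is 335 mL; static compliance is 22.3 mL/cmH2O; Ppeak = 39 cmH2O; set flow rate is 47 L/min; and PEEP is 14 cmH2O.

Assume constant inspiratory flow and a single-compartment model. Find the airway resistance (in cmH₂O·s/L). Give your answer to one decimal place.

Flow: 47 L/min ÷ 60 = 0.7833 L/s.
Total PEEP = 15 cmH2O (set 14 + intrinsic 1); this is the baseline alveolar pressure.
Equation of motion (constant flow): PIP = Vt/C + R·V̇ + PEEP.
R·V̇ = PIP − Vt/C − PEEP = 39 − 335/22.3 − 15 = 39 − 15.022 − 15 = 8.978 cmH2O.
R = 8.978 / 0.7833 = 11.462 cmH2O·s/L.

11.5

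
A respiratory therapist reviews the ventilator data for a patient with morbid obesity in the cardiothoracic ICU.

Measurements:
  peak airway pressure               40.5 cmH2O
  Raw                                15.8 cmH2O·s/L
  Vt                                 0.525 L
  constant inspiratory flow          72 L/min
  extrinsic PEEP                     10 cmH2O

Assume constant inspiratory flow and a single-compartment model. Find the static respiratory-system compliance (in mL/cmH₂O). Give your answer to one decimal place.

45.5

Flow: 72 L/min ÷ 60 = 1.2 L/s.
Equation of motion (constant flow): PIP = Vt/C + R·V̇ + PEEP.
Vt/C = PIP − R·V̇ − PEEP = 40.5 − 15.8×1.2 − 10 = 40.5 − 18.96 − 10 = 11.54 cmH2O.
C = Vt / 11.54 = 525 / 11.54 = 45.494 mL/cmH2O.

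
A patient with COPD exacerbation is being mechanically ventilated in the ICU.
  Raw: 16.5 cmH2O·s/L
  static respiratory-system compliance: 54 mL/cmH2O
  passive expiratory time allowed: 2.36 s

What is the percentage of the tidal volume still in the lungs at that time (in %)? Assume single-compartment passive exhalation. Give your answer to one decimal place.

7.1

τ = R × C = 16.5 × 54 mL/cmH2O = 16.5 × 0.054 L/cmH2O = 0.891 s.
Passive exhalation: V(t)/V₀ = e^(−t/τ) = e^(−2.36/0.891) = 0.07074.
Fraction remaining = 0.07074 → 7.074%.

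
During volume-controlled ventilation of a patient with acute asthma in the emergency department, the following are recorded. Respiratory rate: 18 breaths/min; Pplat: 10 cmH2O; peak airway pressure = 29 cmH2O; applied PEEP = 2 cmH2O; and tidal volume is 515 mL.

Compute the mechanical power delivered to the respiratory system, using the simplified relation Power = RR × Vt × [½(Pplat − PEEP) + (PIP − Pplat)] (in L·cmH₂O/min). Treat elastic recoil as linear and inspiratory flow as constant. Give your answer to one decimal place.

213.2

Per-breath work = Vt × [½(Pplat−PEEP) + (PIP−Pplat)] = 0.515 × [0.5×8.0 + 19.0] = 0.515 × 23.0 = 11.845 L·cmH2O.
Power = 18 × 11.845 = 213.21 L·cmH2O/min.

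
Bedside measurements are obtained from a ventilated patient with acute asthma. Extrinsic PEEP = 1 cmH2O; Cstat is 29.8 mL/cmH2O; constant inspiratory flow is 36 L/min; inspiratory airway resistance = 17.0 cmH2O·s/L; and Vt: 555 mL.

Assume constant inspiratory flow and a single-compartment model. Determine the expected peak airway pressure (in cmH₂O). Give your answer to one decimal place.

29.8

Flow: 36 L/min ÷ 60 = 0.6 L/s.
Equation of motion (constant flow): PIP = Vt/C + R·V̇ + PEEP.
PIP = 555/29.8 + 17.0×0.6 + 1 = 18.624 + 10.2 + 1 = 29.824 cmH2O.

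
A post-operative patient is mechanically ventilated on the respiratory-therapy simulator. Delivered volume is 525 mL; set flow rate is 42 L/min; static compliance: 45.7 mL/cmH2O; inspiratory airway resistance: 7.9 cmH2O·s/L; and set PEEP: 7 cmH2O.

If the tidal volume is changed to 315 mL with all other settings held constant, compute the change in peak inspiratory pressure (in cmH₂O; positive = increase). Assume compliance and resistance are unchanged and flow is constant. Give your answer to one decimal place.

PIP = Vt/C + R·V̇ + PEEP (constant-flow equation of motion).
Only the elastic term changes: ΔPIP = ΔVt / C = (315 − 525) / 45.7 = -4.595 cmH2O.

-4.6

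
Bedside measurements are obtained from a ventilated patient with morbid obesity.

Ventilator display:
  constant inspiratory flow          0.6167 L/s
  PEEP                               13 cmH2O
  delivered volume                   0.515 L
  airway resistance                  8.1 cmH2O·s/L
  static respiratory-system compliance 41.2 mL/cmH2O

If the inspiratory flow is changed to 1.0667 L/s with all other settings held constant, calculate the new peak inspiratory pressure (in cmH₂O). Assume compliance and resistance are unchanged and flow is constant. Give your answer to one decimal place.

PIP = Vt/C + R·V̇ + PEEP (constant-flow equation of motion).
Only the resistive term changes: ΔPIP = R × ΔV̇ = 8.1 × (1.0667 − 0.6167) = 8.1 × 0.45 = 3.645 cmH2O.
Original PIP = 515/41.2 + 8.1×0.6167 + 13 = 30.495 cmH2O; new PIP = 30.495 + (3.645) = 34.14 cmH2O.

34.1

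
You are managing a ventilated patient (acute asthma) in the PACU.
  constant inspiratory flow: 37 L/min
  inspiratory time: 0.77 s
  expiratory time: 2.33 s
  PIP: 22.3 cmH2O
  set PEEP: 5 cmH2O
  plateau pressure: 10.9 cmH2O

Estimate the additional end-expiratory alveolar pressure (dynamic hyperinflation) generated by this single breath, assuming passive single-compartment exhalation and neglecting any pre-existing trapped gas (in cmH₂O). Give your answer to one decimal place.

1.2

Flow: 37 L/min ÷ 60 = 0.6167 L/s.
Vt = flow × Ti = 0.6167 L/s × 0.77 s × 1000 mL/L = 474.86 mL.
R = (PIP − Pplat)/V̇ = (22.3 − 10.9) / 0.6167 = 11.4/0.6167 = 18.485 cmH2O·s/L.
C = Vt/(Pplat − PEEP) = 474.86 / (10.9 − 5) = 474.86/5.9 = 80.485 mL/cmH2O.
τ = R × C = 18.485 × 0.08049 L/cmH2O = 1.488 s.
Fraction remaining = e^(−Te/τ) = e^(−2.33/1.488) = 0.2089; trapped volume = 474.86 × 0.2089 = 99.198 mL.
Additional alveolar pressure from trapping ≈ V_trapped / C = 99.198 / 80.485 = 1.233 cmH2O.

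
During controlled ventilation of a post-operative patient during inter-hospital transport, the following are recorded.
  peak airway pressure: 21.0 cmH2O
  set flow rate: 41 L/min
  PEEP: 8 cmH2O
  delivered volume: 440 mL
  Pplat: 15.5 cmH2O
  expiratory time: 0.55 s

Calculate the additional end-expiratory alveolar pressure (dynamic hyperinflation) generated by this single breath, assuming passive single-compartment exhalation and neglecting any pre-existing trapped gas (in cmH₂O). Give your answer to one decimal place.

2.3

Flow: 41 L/min ÷ 60 = 0.6833 L/s.
R = (PIP − Pplat)/V̇ = (21.0 − 15.5) / 0.6833 = 5.5/0.6833 = 8.049 cmH2O·s/L.
C = Vt/(Pplat − PEEP) = 440.0 / (15.5 − 8) = 440.0/7.5 = 58.667 mL/cmH2O.
τ = R × C = 8.049 × 0.05867 L/cmH2O = 0.4722 s.
Fraction remaining = e^(−Te/τ) = e^(−0.55/0.4722) = 0.312; trapped volume = 440.0 × 0.312 = 137.28 mL.
Additional alveolar pressure from trapping ≈ V_trapped / C = 137.28 / 58.667 = 2.34 cmH2O.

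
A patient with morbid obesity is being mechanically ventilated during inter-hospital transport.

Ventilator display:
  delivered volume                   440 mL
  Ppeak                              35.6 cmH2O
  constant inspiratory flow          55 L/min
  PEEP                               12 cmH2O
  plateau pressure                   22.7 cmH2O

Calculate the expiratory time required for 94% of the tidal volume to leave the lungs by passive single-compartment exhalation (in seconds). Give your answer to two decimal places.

Flow: 55 L/min ÷ 60 = 0.9167 L/s.
R = (PIP − Pplat)/V̇ = (35.6 − 22.7) / 0.9167 = 12.9/0.9167 = 14.072 cmH2O·s/L.
C = Vt/(Pplat − PEEP) = 440.0 / (22.7 − 12) = 440.0/10.7 = 41.121 mL/cmH2O.
τ = R × C = 14.072 × 0.04112 L/cmH2O = 0.5786 s.
t = −τ·ln(1 − 0.94) = −0.5786·ln(0.06) = 1.628 s.

1.63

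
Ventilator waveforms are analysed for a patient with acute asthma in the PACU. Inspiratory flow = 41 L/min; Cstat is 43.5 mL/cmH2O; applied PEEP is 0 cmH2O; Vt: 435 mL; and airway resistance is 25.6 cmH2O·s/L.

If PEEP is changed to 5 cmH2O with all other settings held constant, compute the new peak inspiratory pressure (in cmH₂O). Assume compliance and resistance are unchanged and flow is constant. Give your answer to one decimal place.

32.5

Flow: 41 L/min ÷ 60 = 0.6833 L/s.
PIP = Vt/C + R·V̇ + PEEP (constant-flow equation of motion).
Only the baseline term changes: ΔPIP = ΔPEEP = 5 − 0 = 5.0 cmH2O.
Original PIP = 435/43.5 + 25.6×0.6833 + 0 = 27.492 cmH2O; new PIP = 27.492 + (5.0) = 32.492 cmH2O.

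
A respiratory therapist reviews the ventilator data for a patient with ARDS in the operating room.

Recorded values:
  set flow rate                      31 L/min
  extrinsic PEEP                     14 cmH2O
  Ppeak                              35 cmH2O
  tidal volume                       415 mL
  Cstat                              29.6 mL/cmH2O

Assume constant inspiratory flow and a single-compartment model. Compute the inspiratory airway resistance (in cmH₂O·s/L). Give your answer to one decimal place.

13.5

Flow: 31 L/min ÷ 60 = 0.5167 L/s.
Equation of motion (constant flow): PIP = Vt/C + R·V̇ + PEEP.
R·V̇ = PIP − Vt/C − PEEP = 35 − 415/29.6 − 14 = 35 − 14.02 − 14 = 6.98 cmH2O.
R = 6.98 / 0.5167 = 13.509 cmH2O·s/L.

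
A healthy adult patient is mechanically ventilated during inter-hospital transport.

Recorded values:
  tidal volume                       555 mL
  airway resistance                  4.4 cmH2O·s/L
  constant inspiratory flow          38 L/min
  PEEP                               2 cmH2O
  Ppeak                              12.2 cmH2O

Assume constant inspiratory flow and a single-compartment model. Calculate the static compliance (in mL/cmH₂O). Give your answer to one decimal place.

74.9

Flow: 38 L/min ÷ 60 = 0.6333 L/s.
Equation of motion (constant flow): PIP = Vt/C + R·V̇ + PEEP.
Vt/C = PIP − R·V̇ − PEEP = 12.2 − 4.4×0.6333 − 2 = 12.2 − 2.787 − 2 = 7.413 cmH2O.
C = Vt / 7.413 = 555 / 7.413 = 74.868 mL/cmH2O.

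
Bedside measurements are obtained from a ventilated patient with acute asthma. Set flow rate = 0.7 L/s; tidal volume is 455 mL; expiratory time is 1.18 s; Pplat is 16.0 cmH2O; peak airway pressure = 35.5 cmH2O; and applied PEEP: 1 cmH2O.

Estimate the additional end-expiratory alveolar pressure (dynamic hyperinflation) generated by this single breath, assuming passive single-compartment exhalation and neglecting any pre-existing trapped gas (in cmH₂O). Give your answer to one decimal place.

R = (PIP − Pplat)/V̇ = (35.5 − 16.0) / 0.7 = 19.5/0.7 = 27.857 cmH2O·s/L.
C = Vt/(Pplat − PEEP) = 455.0 / (16.0 − 1) = 455.0/15.0 = 30.333 mL/cmH2O.
τ = R × C = 27.857 × 0.03033 L/cmH2O = 0.8449 s.
Fraction remaining = e^(−Te/τ) = e^(−1.18/0.8449) = 0.2474; trapped volume = 455.0 × 0.2474 = 112.57 mL.
Additional alveolar pressure from trapping ≈ V_trapped / C = 112.57 / 30.333 = 3.711 cmH2O.

3.7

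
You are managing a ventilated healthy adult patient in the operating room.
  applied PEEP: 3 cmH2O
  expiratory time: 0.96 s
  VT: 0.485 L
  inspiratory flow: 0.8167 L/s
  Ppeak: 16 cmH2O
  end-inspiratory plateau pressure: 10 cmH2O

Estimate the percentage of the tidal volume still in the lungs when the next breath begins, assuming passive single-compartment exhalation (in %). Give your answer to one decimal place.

R = (PIP − Pplat)/V̇ = (16 − 10) / 0.8167 = 6.0/0.8167 = 7.347 cmH2O·s/L.
C = Vt/(Pplat − PEEP) = 485.0 / (10 − 3) = 485.0/7.0 = 69.286 mL/cmH2O.
τ = R × C = 7.347 × 0.06929 L/cmH2O = 0.5091 s.
Fraction remaining at end-expiration = e^(−Te/τ) = e^(−0.96/0.5091) = 0.1517 → 15.17%.

15.2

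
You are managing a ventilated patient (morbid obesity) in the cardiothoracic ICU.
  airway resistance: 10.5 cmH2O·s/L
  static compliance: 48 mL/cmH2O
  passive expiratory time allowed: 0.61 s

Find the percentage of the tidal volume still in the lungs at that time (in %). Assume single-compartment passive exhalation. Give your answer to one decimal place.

29.8

τ = R × C = 10.5 × 48 mL/cmH2O = 10.5 × 0.048 L/cmH2O = 0.504 s.
Passive exhalation: V(t)/V₀ = e^(−t/τ) = e^(−0.61/0.504) = 0.2981.
Fraction remaining = 0.2981 → 29.81%.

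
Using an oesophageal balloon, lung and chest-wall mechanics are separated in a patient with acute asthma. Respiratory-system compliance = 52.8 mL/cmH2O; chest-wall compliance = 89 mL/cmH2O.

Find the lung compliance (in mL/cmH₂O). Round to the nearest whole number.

130

1/CL = 1/Crs − 1/Ccw.
1/CL = 1/52.8 − 1/89 = 0.007703.
CL = 129.82 mL/cmH2O.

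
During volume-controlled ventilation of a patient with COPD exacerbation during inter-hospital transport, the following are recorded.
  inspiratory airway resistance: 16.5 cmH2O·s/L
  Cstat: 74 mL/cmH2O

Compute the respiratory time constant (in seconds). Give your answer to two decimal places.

1.22

τ = R × C = 16.5 × 74 mL/cmH2O = 16.5 × 0.074 L/cmH2O = 1.221 s.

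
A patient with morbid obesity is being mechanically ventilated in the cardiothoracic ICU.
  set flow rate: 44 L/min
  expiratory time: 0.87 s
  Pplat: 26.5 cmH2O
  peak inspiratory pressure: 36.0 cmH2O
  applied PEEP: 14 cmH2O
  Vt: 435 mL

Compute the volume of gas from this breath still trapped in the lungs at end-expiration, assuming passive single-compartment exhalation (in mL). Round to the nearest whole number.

Flow: 44 L/min ÷ 60 = 0.7333 L/s.
R = (PIP − Pplat)/V̇ = (36.0 − 26.5) / 0.7333 = 9.5/0.7333 = 12.955 cmH2O·s/L.
C = Vt/(Pplat − PEEP) = 435.0 / (26.5 − 14) = 435.0/12.5 = 34.8 mL/cmH2O.
τ = R × C = 12.955 × 0.0348 L/cmH2O = 0.4508 s.
Fraction remaining = e^(−Te/τ) = e^(−0.87/0.4508) = 0.1452.
Trapped volume = 435.0 × 0.1452 = 63.162 mL.

63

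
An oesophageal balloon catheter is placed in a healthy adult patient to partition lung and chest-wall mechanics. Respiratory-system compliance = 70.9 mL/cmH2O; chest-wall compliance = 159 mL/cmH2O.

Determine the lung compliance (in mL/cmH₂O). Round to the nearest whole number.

128

1/CL = 1/Crs − 1/Ccw.
1/CL = 1/70.9 − 1/159 = 0.007815.
CL = 127.96 mL/cmH2O.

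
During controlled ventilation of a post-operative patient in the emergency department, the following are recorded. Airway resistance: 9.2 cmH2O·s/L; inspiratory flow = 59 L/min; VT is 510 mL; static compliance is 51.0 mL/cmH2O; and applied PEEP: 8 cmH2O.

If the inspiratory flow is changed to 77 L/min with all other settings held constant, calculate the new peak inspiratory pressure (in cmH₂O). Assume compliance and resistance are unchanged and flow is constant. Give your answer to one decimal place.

29.8

Flow: 59 L/min ÷ 60 = 0.9833 L/s.
New flow: 77 L/min ÷ 60 = 1.2833 L/s.
PIP = Vt/C + R·V̇ + PEEP (constant-flow equation of motion).
Only the resistive term changes: ΔPIP = R × ΔV̇ = 9.2 × (1.2833 − 0.9833) = 9.2 × 0.3 = 2.76 cmH2O.
Original PIP = 510/51.0 + 9.2×0.9833 + 8 = 27.046 cmH2O; new PIP = 27.046 + (2.76) = 29.806 cmH2O.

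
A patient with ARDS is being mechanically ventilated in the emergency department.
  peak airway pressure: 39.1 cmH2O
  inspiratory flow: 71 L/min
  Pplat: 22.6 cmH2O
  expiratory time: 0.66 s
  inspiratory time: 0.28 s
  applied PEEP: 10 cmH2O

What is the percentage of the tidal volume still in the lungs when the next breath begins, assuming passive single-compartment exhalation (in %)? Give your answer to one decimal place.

Flow: 71 L/min ÷ 60 = 1.1833 L/s.
Vt = flow × Ti = 1.1833 L/s × 0.28 s × 1000 mL/L = 331.32 mL.
R = (PIP − Pplat)/V̇ = (39.1 − 22.6) / 1.1833 = 16.5/1.1833 = 13.944 cmH2O·s/L.
C = Vt/(Pplat − PEEP) = 331.32 / (22.6 − 10) = 331.32/12.6 = 26.295 mL/cmH2O.
τ = R × C = 13.944 × 0.0263 L/cmH2O = 0.3667 s.
Fraction remaining at end-expiration = e^(−Te/τ) = e^(−0.66/0.3667) = 0.1653 → 16.53%.

16.5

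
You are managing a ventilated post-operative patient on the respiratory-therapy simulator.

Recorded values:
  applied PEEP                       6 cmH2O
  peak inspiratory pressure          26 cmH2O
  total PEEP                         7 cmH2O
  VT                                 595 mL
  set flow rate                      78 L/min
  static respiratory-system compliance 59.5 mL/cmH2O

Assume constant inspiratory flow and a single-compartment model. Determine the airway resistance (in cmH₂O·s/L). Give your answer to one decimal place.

Flow: 78 L/min ÷ 60 = 1.3 L/s.
Total PEEP = 7 cmH2O (set 6 + intrinsic 1); this is the baseline alveolar pressure.
Equation of motion (constant flow): PIP = Vt/C + R·V̇ + PEEP.
R·V̇ = PIP − Vt/C − PEEP = 26 − 595/59.5 − 7 = 26 − 10.0 − 7 = 9.0 cmH2O.
R = 9.0 / 1.3 = 6.923 cmH2O·s/L.

6.9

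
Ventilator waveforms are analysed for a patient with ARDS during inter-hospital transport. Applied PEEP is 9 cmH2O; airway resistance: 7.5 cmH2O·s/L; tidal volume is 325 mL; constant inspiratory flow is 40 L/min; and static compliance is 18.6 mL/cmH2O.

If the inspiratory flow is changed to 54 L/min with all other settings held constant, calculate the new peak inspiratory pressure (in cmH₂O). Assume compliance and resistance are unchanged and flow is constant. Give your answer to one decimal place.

Flow: 40 L/min ÷ 60 = 0.6667 L/s.
New flow: 54 L/min ÷ 60 = 0.9 L/s.
PIP = Vt/C + R·V̇ + PEEP (constant-flow equation of motion).
Only the resistive term changes: ΔPIP = R × ΔV̇ = 7.5 × (0.9 − 0.6667) = 7.5 × 0.2333 = 1.75 cmH2O.
Original PIP = 325/18.6 + 7.5×0.6667 + 9 = 31.473 cmH2O; new PIP = 31.473 + (1.75) = 33.223 cmH2O.

33.2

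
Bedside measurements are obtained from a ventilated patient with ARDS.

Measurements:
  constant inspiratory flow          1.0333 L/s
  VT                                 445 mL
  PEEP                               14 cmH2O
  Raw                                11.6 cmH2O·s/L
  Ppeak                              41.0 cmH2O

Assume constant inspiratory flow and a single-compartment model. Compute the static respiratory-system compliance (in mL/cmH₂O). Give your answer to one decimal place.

29.6

Equation of motion (constant flow): PIP = Vt/C + R·V̇ + PEEP.
Vt/C = PIP − R·V̇ − PEEP = 41.0 − 11.6×1.0333 − 14 = 41.0 − 11.986 − 14 = 15.014 cmH2O.
C = Vt / 15.014 = 445 / 15.014 = 29.639 mL/cmH2O.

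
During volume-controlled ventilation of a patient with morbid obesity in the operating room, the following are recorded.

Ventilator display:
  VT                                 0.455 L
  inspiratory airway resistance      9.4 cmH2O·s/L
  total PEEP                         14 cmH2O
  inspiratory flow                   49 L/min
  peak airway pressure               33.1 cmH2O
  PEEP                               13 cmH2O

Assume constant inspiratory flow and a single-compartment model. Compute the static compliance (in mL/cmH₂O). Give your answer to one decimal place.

39.8

Flow: 49 L/min ÷ 60 = 0.8167 L/s.
Total PEEP = 14 cmH2O (set 13 + intrinsic 1); this is the baseline alveolar pressure.
Equation of motion (constant flow): PIP = Vt/C + R·V̇ + PEEP.
Vt/C = PIP − R·V̇ − PEEP = 33.1 − 9.4×0.8167 − 14 = 33.1 − 7.677 − 14 = 11.423 cmH2O.
C = Vt / 11.423 = 455 / 11.423 = 39.832 mL/cmH2O.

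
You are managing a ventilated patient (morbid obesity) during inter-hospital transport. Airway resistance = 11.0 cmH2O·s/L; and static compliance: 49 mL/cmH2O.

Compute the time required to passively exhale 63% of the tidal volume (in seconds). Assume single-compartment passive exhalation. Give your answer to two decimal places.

τ = R × C = 11.0 × 49 mL/cmH2O = 11.0 × 0.049 L/cmH2O = 0.539 s.
Exhaled fraction f = 1 − e^(−t/τ) → t = −τ·ln(1 − f) = −0.539·ln(0.37) = 0.5359 s.

0.54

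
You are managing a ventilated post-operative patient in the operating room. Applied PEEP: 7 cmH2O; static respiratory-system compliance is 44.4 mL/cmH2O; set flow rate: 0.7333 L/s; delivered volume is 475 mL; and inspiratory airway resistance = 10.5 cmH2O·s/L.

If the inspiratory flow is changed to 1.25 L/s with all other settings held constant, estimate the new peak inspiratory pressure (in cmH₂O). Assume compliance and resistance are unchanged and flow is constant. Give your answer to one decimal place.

30.8

PIP = Vt/C + R·V̇ + PEEP (constant-flow equation of motion).
Only the resistive term changes: ΔPIP = R × ΔV̇ = 10.5 × (1.25 − 0.7333) = 10.5 × 0.5167 = 5.425 cmH2O.
Original PIP = 475/44.4 + 10.5×0.7333 + 7 = 25.398 cmH2O; new PIP = 25.398 + (5.425) = 30.823 cmH2O.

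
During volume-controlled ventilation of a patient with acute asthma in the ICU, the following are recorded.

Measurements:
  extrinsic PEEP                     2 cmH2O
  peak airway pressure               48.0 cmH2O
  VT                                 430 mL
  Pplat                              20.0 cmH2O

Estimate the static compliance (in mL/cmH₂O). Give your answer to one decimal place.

Cstat = Vt / (Pplat − PEEP) = 430 / (20.0 − 2) = 430 / 18.0 = 23.889 mL/cmH2O.

23.9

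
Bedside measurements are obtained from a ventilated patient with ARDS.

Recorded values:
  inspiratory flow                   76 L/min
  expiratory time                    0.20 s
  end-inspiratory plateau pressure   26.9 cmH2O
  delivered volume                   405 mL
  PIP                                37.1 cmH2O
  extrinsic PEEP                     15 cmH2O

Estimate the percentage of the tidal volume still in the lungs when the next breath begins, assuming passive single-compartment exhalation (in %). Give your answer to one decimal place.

48.2

Flow: 76 L/min ÷ 60 = 1.2667 L/s.
R = (PIP − Pplat)/V̇ = (37.1 − 26.9) / 1.2667 = 10.2/1.2667 = 8.052 cmH2O·s/L.
C = Vt/(Pplat − PEEP) = 405.0 / (26.9 − 15) = 405.0/11.9 = 34.034 mL/cmH2O.
τ = R × C = 8.052 × 0.03403 L/cmH2O = 0.274 s.
Fraction remaining at end-expiration = e^(−Te/τ) = e^(−0.20/0.274) = 0.4819 → 48.19%.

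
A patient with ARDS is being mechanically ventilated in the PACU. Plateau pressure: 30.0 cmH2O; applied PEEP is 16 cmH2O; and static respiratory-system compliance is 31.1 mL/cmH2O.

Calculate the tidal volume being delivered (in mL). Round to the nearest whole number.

435

Vt = Cstat × (Pplat − PEEP) = 31.1 × (30.0 − 16) = 31.1 × 14.0 = 435.4 mL.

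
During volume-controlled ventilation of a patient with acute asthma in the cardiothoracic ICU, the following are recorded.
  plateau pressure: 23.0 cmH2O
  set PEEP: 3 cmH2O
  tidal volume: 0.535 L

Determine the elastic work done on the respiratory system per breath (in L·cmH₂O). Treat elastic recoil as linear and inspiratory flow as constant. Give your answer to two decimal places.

Elastic work ≈ ½ × (Pplat − PEEP) × Vt = 0.5 × (23.0 − 3) × 0.535 L = 0.5 × 20.0 × 0.535 = 5.35 L·cmH2O.

5.35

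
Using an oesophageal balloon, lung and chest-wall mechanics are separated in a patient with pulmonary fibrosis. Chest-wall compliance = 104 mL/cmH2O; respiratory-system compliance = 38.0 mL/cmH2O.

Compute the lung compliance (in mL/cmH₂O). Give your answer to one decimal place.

59.9

1/CL = 1/Crs − 1/Ccw.
1/CL = 1/38.0 − 1/104 = 0.0167.
CL = 59.88 mL/cmH2O.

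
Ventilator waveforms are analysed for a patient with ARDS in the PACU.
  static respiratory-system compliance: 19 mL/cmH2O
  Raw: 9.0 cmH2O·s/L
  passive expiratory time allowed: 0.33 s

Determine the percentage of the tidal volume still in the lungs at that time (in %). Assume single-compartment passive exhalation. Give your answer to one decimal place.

τ = R × C = 9.0 × 19 mL/cmH2O = 9.0 × 0.019 L/cmH2O = 0.171 s.
Passive exhalation: V(t)/V₀ = e^(−t/τ) = e^(−0.33/0.171) = 0.1452.
Fraction remaining = 0.1452 → 14.52%.

14.5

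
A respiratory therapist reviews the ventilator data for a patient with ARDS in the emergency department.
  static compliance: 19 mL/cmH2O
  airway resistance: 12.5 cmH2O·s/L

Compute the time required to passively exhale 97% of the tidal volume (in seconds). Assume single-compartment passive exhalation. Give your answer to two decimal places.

0.83

τ = R × C = 12.5 × 19 mL/cmH2O = 12.5 × 0.019 L/cmH2O = 0.2375 s.
Exhaled fraction f = 1 − e^(−t/τ) → t = −τ·ln(1 − f) = −0.2375·ln(0.03) = 0.8328 s.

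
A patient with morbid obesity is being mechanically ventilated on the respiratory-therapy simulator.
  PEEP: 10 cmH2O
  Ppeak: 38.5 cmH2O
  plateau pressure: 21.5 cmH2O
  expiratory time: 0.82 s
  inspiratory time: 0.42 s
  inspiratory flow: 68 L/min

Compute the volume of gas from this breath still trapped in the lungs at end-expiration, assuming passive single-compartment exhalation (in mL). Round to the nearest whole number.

127

Flow: 68 L/min ÷ 60 = 1.1333 L/s.
Vt = flow × Ti = 1.1333 L/s × 0.42 s × 1000 mL/L = 475.99 mL.
R = (PIP − Pplat)/V̇ = (38.5 − 21.5) / 1.1333 = 17.0/1.1333 = 15.0 cmH2O·s/L.
C = Vt/(Pplat − PEEP) = 475.99 / (21.5 − 10) = 475.99/11.5 = 41.39 mL/cmH2O.
τ = R × C = 15.0 × 0.04139 L/cmH2O = 0.6209 s.
Fraction remaining = e^(−Te/τ) = e^(−0.82/0.6209) = 0.267.
Trapped volume = 475.99 × 0.267 = 127.09 mL.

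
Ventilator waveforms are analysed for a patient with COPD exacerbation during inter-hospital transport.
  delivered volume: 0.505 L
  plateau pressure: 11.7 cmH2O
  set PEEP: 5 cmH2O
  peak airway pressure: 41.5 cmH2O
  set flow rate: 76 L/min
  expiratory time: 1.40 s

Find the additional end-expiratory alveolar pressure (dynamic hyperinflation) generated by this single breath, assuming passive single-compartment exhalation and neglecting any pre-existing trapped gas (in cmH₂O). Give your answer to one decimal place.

3.0

Flow: 76 L/min ÷ 60 = 1.2667 L/s.
R = (PIP − Pplat)/V̇ = (41.5 − 11.7) / 1.2667 = 29.8/1.2667 = 23.526 cmH2O·s/L.
C = Vt/(Pplat − PEEP) = 505.0 / (11.7 − 5) = 505.0/6.7 = 75.373 mL/cmH2O.
τ = R × C = 23.526 × 0.07537 L/cmH2O = 1.773 s.
Fraction remaining = e^(−Te/τ) = e^(−1.40/1.773) = 0.454; trapped volume = 505.0 × 0.454 = 229.27 mL.
Additional alveolar pressure from trapping ≈ V_trapped / C = 229.27 / 75.373 = 3.042 cmH2O.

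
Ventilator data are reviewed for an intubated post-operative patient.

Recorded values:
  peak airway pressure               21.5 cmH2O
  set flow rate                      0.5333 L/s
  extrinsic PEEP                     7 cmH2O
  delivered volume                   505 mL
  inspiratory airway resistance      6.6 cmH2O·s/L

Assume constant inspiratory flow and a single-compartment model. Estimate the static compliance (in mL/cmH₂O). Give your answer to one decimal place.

46.0

Equation of motion (constant flow): PIP = Vt/C + R·V̇ + PEEP.
Vt/C = PIP − R·V̇ − PEEP = 21.5 − 6.6×0.5333 − 7 = 21.5 − 3.52 − 7 = 10.98 cmH2O.
C = Vt / 10.98 = 505 / 10.98 = 45.993 mL/cmH2O.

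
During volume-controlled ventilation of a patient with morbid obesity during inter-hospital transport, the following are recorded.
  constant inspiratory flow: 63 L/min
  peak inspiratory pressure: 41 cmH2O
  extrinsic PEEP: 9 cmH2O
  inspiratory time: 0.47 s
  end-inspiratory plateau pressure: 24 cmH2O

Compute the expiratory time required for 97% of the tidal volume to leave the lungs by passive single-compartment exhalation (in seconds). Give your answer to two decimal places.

1.87

Flow: 63 L/min ÷ 60 = 1.05 L/s.
Vt = flow × Ti = 1.05 L/s × 0.47 s × 1000 mL/L = 493.5 mL.
R = (PIP − Pplat)/V̇ = (41 − 24) / 1.05 = 17.0/1.05 = 16.19 cmH2O·s/L.
C = Vt/(Pplat − PEEP) = 493.5 / (24 − 9) = 493.5/15.0 = 32.9 mL/cmH2O.
τ = R × C = 16.19 × 0.0329 L/cmH2O = 0.5327 s.
t = −τ·ln(1 − 0.97) = −0.5327·ln(0.03) = 1.868 s.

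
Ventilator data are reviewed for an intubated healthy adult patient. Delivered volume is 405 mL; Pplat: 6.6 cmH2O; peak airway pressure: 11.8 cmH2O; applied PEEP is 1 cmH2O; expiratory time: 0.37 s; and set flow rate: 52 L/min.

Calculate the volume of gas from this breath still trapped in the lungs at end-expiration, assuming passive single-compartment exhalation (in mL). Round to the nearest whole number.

173

Flow: 52 L/min ÷ 60 = 0.8667 L/s.
R = (PIP − Pplat)/V̇ = (11.8 − 6.6) / 0.8667 = 5.2/0.8667 = 6.0 cmH2O·s/L.
C = Vt/(Pplat − PEEP) = 405.0 / (6.6 − 1) = 405.0/5.6 = 72.321 mL/cmH2O.
τ = R × C = 6.0 × 0.07232 L/cmH2O = 0.4339 s.
Fraction remaining = e^(−Te/τ) = e^(−0.37/0.4339) = 0.4262.
Trapped volume = 405.0 × 0.4262 = 172.61 mL.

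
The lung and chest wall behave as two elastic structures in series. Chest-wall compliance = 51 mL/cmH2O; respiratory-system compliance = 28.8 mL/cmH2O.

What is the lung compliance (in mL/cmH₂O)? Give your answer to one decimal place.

1/CL = 1/Crs − 1/Ccw.
1/CL = 1/28.8 − 1/51 = 0.01511.
CL = 66.181 mL/cmH2O.

66.2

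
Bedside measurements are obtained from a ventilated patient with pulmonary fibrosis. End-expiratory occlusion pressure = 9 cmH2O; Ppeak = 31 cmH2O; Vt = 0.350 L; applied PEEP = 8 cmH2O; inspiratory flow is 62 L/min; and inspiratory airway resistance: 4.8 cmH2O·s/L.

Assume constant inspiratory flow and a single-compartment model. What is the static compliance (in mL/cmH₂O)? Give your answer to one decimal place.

Flow: 62 L/min ÷ 60 = 1.0333 L/s.
Total PEEP = 9 cmH2O (set 8 + intrinsic 1); this is the baseline alveolar pressure.
Equation of motion (constant flow): PIP = Vt/C + R·V̇ + PEEP.
Vt/C = PIP − R·V̇ − PEEP = 31 − 4.8×1.0333 − 9 = 31 − 4.96 − 9 = 17.04 cmH2O.
C = Vt / 17.04 = 350 / 17.04 = 20.54 mL/cmH2O.

20.5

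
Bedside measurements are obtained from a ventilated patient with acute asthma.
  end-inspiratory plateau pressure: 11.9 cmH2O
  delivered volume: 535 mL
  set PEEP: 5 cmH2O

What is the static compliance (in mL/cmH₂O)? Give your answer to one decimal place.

Cstat = Vt / (Pplat − PEEP) = 535 / (11.9 − 5) = 535 / 6.9 = 77.536 mL/cmH2O.

77.5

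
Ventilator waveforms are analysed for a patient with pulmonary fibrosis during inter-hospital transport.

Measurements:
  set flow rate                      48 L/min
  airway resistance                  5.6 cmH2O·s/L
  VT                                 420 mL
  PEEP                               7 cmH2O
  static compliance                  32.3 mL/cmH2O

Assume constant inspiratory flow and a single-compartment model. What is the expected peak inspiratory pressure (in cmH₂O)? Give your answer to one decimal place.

24.5

Flow: 48 L/min ÷ 60 = 0.8 L/s.
Equation of motion (constant flow): PIP = Vt/C + R·V̇ + PEEP.
PIP = 420/32.3 + 5.6×0.8 + 7 = 13.003 + 4.48 + 7 = 24.483 cmH2O.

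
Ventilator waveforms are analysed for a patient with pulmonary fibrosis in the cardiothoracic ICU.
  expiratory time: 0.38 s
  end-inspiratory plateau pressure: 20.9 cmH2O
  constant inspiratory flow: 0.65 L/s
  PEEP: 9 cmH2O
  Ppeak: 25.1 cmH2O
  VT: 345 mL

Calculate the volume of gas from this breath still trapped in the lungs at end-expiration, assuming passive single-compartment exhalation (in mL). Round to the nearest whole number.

45

R = (PIP − Pplat)/V̇ = (25.1 − 20.9) / 0.65 = 4.2/0.65 = 6.462 cmH2O·s/L.
C = Vt/(Pplat − PEEP) = 345.0 / (20.9 − 9) = 345.0/11.9 = 28.992 mL/cmH2O.
τ = R × C = 6.462 × 0.02899 L/cmH2O = 0.1873 s.
Fraction remaining = e^(−Te/τ) = e^(−0.38/0.1873) = 0.1315.
Trapped volume = 345.0 × 0.1315 = 45.368 mL.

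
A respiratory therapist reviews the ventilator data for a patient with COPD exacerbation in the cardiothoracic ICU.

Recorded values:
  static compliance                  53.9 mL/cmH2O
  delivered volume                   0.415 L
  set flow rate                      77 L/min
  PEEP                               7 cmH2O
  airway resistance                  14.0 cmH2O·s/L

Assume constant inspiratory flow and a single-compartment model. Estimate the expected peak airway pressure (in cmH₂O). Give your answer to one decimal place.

32.7

Flow: 77 L/min ÷ 60 = 1.2833 L/s.
Equation of motion (constant flow): PIP = Vt/C + R·V̇ + PEEP.
PIP = 415/53.9 + 14.0×1.2833 + 7 = 7.699 + 17.966 + 7 = 32.665 cmH2O.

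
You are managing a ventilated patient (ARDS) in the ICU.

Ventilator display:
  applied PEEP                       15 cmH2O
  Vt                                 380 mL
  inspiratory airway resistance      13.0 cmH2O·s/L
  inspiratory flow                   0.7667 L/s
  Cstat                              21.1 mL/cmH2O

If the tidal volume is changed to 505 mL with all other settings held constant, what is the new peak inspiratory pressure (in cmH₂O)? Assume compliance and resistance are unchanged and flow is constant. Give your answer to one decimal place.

PIP = Vt/C + R·V̇ + PEEP (constant-flow equation of motion).
Only the elastic term changes: ΔPIP = ΔVt / C = (505 − 380) / 21.1 = 5.924 cmH2O.
Original PIP = 380/21.1 + 13.0×0.7667 + 15 = 42.977 cmH2O; new PIP = 42.977 + (5.924) = 48.901 cmH2O.

48.9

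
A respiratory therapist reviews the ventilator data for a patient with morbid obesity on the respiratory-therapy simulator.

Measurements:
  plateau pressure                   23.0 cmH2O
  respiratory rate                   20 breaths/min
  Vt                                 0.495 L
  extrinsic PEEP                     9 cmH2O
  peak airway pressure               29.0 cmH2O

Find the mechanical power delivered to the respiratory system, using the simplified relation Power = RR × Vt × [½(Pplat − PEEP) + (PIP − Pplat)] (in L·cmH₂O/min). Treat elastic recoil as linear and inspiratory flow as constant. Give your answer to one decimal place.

128.7

Per-breath work = Vt × [½(Pplat−PEEP) + (PIP−Pplat)] = 0.495 × [0.5×14.0 + 6.0] = 0.495 × 13.0 = 6.435 L·cmH2O.
Power = 20 × 6.435 = 128.7 L·cmH2O/min.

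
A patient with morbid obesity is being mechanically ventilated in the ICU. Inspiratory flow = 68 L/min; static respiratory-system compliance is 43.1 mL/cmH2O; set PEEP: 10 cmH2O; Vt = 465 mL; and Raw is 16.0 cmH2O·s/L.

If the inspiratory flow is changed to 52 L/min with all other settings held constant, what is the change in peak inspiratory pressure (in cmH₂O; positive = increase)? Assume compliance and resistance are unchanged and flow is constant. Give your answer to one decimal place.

Flow: 68 L/min ÷ 60 = 1.1333 L/s.
New flow: 52 L/min ÷ 60 = 0.8667 L/s.
PIP = Vt/C + R·V̇ + PEEP (constant-flow equation of motion).
Only the resistive term changes: ΔPIP = R × ΔV̇ = 16.0 × (0.8667 − 1.1333) = 16.0 × -0.2666 = -4.266 cmH2O.

-4.3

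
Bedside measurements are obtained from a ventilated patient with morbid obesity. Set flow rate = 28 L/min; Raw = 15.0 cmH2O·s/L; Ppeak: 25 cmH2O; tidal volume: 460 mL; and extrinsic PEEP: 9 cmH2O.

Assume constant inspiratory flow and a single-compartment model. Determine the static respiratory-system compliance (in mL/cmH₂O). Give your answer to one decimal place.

Flow: 28 L/min ÷ 60 = 0.4667 L/s.
Equation of motion (constant flow): PIP = Vt/C + R·V̇ + PEEP.
Vt/C = PIP − R·V̇ − PEEP = 25 − 15.0×0.4667 − 9 = 25 − 7.001 − 9 = 8.999 cmH2O.
C = Vt / 8.999 = 460 / 8.999 = 51.117 mL/cmH2O.

51.1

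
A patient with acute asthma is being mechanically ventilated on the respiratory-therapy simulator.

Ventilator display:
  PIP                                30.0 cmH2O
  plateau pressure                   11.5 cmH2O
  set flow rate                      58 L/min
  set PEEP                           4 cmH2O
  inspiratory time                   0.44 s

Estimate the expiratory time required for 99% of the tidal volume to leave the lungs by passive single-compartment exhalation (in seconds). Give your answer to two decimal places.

Flow: 58 L/min ÷ 60 = 0.9667 L/s.
Vt = flow × Ti = 0.9667 L/s × 0.44 s × 1000 mL/L = 425.35 mL.
R = (PIP − Pplat)/V̇ = (30.0 − 11.5) / 0.9667 = 18.5/0.9667 = 19.137 cmH2O·s/L.
C = Vt/(Pplat − PEEP) = 425.35 / (11.5 − 4) = 425.35/7.5 = 56.713 mL/cmH2O.
τ = R × C = 19.137 × 0.05671 L/cmH2O = 1.085 s.
t = −τ·ln(1 − 0.99) = −1.085·ln(0.01) = 4.997 s.

5.00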